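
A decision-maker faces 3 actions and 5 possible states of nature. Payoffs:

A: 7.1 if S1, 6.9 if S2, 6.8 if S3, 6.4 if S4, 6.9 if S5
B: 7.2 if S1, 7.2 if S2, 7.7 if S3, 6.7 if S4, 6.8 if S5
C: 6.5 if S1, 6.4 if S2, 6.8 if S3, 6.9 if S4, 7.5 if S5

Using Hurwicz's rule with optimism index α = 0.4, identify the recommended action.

B

A: 0.4·7.1 + 0.6·6.4 = 6.68
B: 0.4·7.7 + 0.6·6.7 = 7.1
C: 0.4·7.5 + 0.6·6.4 = 6.84
Highest Hurwicz score = 7.1 → B.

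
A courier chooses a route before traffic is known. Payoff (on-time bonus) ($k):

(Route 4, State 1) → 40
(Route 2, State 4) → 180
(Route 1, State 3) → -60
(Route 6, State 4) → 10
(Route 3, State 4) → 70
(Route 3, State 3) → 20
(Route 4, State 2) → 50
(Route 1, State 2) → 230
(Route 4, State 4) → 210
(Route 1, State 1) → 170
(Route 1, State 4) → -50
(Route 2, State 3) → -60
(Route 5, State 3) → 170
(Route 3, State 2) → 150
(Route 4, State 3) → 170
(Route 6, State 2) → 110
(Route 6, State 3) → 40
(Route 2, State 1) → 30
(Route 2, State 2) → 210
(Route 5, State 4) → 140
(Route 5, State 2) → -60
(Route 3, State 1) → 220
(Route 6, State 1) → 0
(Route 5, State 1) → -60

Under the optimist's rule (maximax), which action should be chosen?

Row maxima: Route 1=230, Route 2=210, Route 3=220, Route 4=210, Route 5=170, Route 6=110
Best best-case = 230 → Route 1.

Route 1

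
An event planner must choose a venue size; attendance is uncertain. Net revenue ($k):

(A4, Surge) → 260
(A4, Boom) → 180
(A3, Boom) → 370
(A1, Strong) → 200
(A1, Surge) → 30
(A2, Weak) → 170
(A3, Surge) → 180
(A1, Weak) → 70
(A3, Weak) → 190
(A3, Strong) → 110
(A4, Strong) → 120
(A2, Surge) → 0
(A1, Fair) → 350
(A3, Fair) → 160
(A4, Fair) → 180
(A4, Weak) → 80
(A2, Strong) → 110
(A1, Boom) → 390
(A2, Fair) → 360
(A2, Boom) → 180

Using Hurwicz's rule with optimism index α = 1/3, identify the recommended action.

A3

A1: 1/3·390 + 2/3·30 = 150
A2: 1/3·360 + 2/3·0 = 120
A3: 1/3·370 + 2/3·110 = 590/3
A4: 1/3·260 + 2/3·80 = 140
Highest Hurwicz score = 590/3 → A3.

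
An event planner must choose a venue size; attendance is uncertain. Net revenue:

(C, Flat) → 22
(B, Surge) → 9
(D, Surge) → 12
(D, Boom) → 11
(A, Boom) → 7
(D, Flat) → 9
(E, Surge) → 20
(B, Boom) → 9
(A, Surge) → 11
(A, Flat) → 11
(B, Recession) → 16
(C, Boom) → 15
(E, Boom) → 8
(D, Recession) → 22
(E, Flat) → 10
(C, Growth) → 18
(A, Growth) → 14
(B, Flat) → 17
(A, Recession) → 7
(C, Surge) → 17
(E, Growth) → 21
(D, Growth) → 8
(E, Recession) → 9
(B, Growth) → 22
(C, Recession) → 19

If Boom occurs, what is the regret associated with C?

0

Best payoff under Boom is 15.
Regret = 15 − 15 = 0.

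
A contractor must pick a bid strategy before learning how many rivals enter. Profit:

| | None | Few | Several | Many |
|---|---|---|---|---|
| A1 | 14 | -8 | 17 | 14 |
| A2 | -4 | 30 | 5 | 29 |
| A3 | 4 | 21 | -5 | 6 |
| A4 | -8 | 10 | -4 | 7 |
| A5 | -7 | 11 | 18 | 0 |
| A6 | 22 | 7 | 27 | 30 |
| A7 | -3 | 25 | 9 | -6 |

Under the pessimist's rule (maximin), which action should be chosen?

A6

Row minima: A1=-8, A2=-4, A3=-5, A4=-8, A5=-7, A6=7, A7=-6
Best worst-case = 7 → A6.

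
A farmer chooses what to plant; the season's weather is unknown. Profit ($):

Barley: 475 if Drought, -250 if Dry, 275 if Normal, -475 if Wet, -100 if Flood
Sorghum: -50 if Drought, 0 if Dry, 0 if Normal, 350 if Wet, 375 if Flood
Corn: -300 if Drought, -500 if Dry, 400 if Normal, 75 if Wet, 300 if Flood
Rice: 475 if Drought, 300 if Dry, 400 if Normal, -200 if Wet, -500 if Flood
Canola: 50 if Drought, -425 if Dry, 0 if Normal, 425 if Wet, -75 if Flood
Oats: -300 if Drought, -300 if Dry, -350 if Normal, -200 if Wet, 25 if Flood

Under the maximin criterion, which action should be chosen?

Row minima: Barley=-475, Sorghum=-50, Corn=-500, Rice=-500, Canola=-425, Oats=-350
Best worst-case = -50 → Sorghum.

Sorghum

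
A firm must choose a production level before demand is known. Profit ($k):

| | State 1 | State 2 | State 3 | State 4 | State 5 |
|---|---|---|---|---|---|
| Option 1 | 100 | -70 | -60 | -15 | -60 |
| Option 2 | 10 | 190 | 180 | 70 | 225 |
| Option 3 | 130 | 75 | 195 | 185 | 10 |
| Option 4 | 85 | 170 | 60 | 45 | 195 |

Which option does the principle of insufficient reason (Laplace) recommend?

Row averages: Option 1=-21, Option 2=135, Option 3=119, Option 4=111
Highest average = 135 → Option 2.

Option 2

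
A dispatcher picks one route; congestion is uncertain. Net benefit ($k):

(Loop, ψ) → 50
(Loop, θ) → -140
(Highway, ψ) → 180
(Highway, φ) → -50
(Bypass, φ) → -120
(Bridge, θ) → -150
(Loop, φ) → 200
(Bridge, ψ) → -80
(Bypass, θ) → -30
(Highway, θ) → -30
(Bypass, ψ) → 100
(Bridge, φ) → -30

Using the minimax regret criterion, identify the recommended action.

Loop

Column bests: θ=-30, φ=200, ψ=180.
Highway regrets: 0, 250, 0 → max 250
Bridge regrets: 120, 230, 260 → max 260
Bypass regrets: 0, 320, 80 → max 320
Loop regrets: 110, 0, 130 → max 130
Smallest max regret = 130 → Loop.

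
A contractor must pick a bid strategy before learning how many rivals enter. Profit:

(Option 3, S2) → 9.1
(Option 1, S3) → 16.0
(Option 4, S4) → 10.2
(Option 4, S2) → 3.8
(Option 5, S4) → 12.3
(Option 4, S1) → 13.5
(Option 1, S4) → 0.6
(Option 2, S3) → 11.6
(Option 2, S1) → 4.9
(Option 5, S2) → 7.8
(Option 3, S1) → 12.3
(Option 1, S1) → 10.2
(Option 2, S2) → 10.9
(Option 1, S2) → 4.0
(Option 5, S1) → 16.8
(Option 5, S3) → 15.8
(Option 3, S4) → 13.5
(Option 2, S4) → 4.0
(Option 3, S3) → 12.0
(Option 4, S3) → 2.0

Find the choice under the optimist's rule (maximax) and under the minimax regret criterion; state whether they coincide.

Row maxima: Option 1=16.0, Option 2=11.6, Option 3=13.5, Option 4=13.5, Option 5=16.8
Best best-case = 16.8 → Option 5.
Column bests: S1=16.8, S2=10.9, S3=16.0, S4=13.5.
Option 1 regrets: 6.6, 6.9, 0.0, 12.9 → max 12.9
Option 2 regrets: 11.9, 0.0, 4.4, 9.5 → max 11.9
Option 3 regrets: 4.5, 1.8, 4.0, 0.0 → max 4.5
Option 4 regrets: 3.3, 7.1, 14.0, 3.3 → max 14.0
Option 5 regrets: 0.0, 3.1, 0.2, 1.2 → max 3.1
Smallest max regret = 3.1 → Option 5.

maximax → Option 5; minimax regret → Option 5 (agree)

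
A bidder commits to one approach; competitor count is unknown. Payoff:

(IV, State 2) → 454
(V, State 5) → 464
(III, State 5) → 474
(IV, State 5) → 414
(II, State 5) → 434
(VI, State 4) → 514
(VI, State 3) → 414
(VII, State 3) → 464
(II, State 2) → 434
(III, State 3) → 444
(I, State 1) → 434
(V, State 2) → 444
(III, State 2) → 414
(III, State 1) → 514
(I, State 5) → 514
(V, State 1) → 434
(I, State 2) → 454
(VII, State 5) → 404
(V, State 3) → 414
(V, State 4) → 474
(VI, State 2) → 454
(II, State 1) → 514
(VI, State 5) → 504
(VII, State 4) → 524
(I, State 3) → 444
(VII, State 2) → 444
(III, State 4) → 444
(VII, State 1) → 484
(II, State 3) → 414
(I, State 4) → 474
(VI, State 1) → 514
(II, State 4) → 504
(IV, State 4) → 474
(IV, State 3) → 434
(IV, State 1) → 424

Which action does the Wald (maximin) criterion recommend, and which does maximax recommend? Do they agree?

Row minima: I=434, II=414, III=414, IV=414, V=414, VI=414, VII=404
Best worst-case = 434 → I.
Row maxima: I=514, II=514, III=514, IV=474, V=474, VI=514, VII=524
Best best-case = 524 → VII.

maximin → I; maximax → VII (disagree)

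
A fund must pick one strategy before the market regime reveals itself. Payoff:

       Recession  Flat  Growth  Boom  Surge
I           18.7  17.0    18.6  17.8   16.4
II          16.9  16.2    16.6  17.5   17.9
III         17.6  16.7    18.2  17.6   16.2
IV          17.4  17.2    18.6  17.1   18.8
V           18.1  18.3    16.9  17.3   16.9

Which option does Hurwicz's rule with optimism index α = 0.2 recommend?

IV

I: 0.2·18.7 + 0.8·16.4 = 16.86
II: 0.2·17.9 + 0.8·16.2 = 16.54
III: 0.2·18.2 + 0.8·16.2 = 16.6
IV: 0.2·18.8 + 0.8·17.1 = 17.44
V: 0.2·18.3 + 0.8·16.9 = 17.18
Highest Hurwicz score = 17.44 → IV.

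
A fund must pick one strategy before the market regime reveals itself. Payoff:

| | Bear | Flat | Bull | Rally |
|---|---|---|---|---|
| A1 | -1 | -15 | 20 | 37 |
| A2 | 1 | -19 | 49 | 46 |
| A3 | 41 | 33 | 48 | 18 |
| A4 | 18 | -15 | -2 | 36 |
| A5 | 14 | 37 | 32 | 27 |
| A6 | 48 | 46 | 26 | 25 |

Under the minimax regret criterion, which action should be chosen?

A6

Column bests: Bear=48, Flat=46, Bull=49, Rally=46.
A1 regrets: 49, 61, 29, 9 → max 61
A2 regrets: 47, 65, 0, 0 → max 65
A3 regrets: 7, 13, 1, 28 → max 28
A4 regrets: 30, 61, 51, 10 → max 61
A5 regrets: 34, 9, 17, 19 → max 34
A6 regrets: 0, 0, 23, 21 → max 23
Smallest max regret = 23 → A6.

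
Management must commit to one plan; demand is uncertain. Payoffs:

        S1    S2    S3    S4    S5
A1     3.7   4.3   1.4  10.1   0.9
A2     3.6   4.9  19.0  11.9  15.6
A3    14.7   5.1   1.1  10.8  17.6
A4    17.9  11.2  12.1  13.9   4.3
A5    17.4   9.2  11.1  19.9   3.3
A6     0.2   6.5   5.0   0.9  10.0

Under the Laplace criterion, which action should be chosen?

Row averages: A1=4.08, A2=11, A3=9.86, A4=11.88, A5=12.18, A6=4.52
Highest average = 12.18 → A5.

A5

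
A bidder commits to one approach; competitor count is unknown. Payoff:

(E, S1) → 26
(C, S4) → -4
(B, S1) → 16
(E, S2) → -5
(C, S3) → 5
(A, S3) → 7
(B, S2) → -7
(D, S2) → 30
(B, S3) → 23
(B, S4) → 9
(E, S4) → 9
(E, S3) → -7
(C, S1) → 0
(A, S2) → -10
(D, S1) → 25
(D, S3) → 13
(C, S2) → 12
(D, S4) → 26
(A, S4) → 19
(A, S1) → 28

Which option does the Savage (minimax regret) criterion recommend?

Column bests: S1=28, S2=30, S3=23, S4=26.
A regrets: 0, 40, 16, 7 → max 40
B regrets: 12, 37, 0, 17 → max 37
C regrets: 28, 18, 18, 30 → max 30
D regrets: 3, 0, 10, 0 → max 10
E regrets: 2, 35, 30, 17 → max 35
Smallest max regret = 10 → D.

D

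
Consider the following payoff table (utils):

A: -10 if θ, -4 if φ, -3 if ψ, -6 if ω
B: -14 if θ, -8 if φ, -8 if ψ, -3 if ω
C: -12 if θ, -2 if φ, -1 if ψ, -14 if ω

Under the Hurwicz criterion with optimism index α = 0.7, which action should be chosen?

A: 0.7·(-3) + 0.3·(-10) = -5.1
B: 0.7·(-3) + 0.3·(-14) = -6.3
C: 0.7·(-1) + 0.3·(-14) = -4.9
Highest Hurwicz score = -4.9 → C.

C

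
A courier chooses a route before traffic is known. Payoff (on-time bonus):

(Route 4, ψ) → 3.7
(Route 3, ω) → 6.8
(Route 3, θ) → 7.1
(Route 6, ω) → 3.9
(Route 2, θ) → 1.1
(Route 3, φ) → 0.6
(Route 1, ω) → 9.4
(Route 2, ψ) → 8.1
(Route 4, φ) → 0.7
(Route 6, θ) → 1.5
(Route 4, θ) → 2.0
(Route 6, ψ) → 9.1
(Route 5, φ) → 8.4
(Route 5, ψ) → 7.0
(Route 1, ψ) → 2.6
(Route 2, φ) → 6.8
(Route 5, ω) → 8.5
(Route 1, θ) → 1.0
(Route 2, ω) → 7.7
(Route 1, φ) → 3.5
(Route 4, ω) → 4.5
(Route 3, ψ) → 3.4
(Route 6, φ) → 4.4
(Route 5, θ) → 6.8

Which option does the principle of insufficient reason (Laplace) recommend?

Route 5

Row averages: Route 1=4.125, Route 2=5.925, Route 3=4.475, Route 4=2.725, Route 5=7.675, Route 6=4.725
Highest average = 7.675 → Route 5.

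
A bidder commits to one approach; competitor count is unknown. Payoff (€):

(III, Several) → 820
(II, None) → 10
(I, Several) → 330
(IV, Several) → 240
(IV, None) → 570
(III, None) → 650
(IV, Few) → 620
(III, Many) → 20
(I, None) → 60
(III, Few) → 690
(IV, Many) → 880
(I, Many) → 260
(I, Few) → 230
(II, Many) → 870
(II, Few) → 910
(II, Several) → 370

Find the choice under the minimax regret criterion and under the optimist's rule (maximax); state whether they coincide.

Column bests: None=650, Few=910, Several=820, Many=880.
I regrets: 590, 680, 490, 620 → max 680
II regrets: 640, 0, 450, 10 → max 640
III regrets: 0, 220, 0, 860 → max 860
IV regrets: 80, 290, 580, 0 → max 580
Smallest max regret = 580 → IV.
Row maxima: I=330, II=910, III=820, IV=880
Best best-case = 910 → II.

minimax regret → IV; maximax → II (disagree)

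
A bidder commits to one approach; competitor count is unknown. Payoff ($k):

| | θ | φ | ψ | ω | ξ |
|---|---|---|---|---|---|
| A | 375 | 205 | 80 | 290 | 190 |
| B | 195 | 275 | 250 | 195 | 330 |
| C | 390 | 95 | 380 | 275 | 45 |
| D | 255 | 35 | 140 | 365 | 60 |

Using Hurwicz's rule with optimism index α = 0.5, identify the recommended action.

A: 0.5·375 + 0.5·80 = 227.5
B: 0.5·330 + 0.5·195 = 262.5
C: 0.5·390 + 0.5·45 = 217.5
D: 0.5·365 + 0.5·35 = 200
Highest Hurwicz score = 262.5 → B.

B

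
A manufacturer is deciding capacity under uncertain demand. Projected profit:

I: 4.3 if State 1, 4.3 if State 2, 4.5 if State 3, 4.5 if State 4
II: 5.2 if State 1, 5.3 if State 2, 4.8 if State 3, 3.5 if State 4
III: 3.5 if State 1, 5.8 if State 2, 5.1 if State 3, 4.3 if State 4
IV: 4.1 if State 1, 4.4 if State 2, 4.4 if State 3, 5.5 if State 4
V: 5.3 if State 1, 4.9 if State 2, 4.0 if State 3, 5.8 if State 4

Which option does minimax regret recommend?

V

Column bests: State 1=5.3, State 2=5.8, State 3=5.1, State 4=5.8.
I regrets: 1.0, 1.5, 0.6, 1.3 → max 1.5
II regrets: 0.1, 0.5, 0.3, 2.3 → max 2.3
III regrets: 1.8, 0.0, 0.0, 1.5 → max 1.8
IV regrets: 1.2, 1.4, 0.7, 0.3 → max 1.4
V regrets: 0.0, 0.9, 1.1, 0.0 → max 1.1
Smallest max regret = 1.1 → V.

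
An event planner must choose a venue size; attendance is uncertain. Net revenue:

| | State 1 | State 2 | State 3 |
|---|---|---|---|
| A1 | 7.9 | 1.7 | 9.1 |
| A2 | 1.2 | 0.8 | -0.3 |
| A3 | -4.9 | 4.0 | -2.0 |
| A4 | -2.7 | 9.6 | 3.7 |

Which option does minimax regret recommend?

A1

Column bests: State 1=7.9, State 2=9.6, State 3=9.1.
A1 regrets: 0.0, 7.9, 0.0 → max 7.9
A2 regrets: 6.7, 8.8, 9.4 → max 9.4
A3 regrets: 12.8, 5.6, 11.1 → max 12.8
A4 regrets: 10.6, 0.0, 5.4 → max 10.6
Smallest max regret = 7.9 → A1.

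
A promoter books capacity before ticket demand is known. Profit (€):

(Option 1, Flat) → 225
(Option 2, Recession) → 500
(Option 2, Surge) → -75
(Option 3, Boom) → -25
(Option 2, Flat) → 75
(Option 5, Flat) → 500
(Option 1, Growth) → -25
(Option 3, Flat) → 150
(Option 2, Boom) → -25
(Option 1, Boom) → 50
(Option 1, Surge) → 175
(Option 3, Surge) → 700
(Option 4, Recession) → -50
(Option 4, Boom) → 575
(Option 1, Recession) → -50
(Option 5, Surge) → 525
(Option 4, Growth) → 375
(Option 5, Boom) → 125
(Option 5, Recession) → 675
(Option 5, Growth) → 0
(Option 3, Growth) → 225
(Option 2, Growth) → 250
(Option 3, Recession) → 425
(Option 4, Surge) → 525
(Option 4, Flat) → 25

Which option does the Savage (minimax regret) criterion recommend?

Option 5

Column bests: Recession=675, Flat=500, Growth=375, Boom=575, Surge=700.
Option 1 regrets: 725, 275, 400, 525, 525 → max 725
Option 2 regrets: 175, 425, 125, 600, 775 → max 775
Option 3 regrets: 250, 350, 150, 600, 0 → max 600
Option 4 regrets: 725, 475, 0, 0, 175 → max 725
Option 5 regrets: 0, 0, 375, 450, 175 → max 450
Smallest max regret = 450 → Option 5.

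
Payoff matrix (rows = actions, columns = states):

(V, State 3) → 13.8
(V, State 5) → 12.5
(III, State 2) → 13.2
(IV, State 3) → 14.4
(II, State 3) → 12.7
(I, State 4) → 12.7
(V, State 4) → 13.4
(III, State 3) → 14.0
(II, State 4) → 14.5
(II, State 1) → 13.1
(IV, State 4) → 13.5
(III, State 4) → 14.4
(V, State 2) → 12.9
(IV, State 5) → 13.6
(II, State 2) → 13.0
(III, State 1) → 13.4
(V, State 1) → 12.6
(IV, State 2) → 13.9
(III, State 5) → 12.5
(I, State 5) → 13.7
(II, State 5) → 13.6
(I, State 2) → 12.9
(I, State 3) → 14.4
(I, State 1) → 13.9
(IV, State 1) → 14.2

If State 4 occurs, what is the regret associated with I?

1.8

Best payoff under State 4 is 14.5.
Regret = 14.5 − 12.7 = 1.8.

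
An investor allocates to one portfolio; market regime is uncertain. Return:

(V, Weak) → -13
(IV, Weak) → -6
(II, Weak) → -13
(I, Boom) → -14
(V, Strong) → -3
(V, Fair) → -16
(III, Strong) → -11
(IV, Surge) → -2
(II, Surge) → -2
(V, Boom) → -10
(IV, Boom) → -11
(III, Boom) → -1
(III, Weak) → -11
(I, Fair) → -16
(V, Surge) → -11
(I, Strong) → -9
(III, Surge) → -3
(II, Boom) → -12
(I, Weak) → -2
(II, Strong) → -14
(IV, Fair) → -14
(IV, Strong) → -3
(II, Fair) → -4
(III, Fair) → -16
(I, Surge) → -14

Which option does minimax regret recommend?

IV

Column bests: Weak=-2, Fair=-4, Strong=-3, Boom=-1, Surge=-2.
I regrets: 0, 12, 6, 13, 12 → max 13
II regrets: 11, 0, 11, 11, 0 → max 11
III regrets: 9, 12, 8, 0, 1 → max 12
IV regrets: 4, 10, 0, 10, 0 → max 10
V regrets: 11, 12, 0, 9, 9 → max 12
Smallest max regret = 10 → IV.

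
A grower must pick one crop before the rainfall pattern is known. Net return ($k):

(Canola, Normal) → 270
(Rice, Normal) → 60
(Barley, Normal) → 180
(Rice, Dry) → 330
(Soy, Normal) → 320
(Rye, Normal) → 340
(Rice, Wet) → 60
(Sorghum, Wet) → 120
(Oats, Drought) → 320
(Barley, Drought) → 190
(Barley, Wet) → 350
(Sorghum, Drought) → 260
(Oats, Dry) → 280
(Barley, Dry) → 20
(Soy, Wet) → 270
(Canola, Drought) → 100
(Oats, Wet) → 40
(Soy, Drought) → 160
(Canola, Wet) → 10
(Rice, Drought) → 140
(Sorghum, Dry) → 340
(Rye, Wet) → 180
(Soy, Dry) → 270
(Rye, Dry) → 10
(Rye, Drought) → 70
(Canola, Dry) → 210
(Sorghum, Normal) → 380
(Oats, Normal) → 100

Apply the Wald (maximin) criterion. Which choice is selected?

Row minima: Canola=10, Barley=20, Rice=60, Oats=40, Rye=10, Soy=160, Sorghum=120
Best worst-case = 160 → Soy.

Soy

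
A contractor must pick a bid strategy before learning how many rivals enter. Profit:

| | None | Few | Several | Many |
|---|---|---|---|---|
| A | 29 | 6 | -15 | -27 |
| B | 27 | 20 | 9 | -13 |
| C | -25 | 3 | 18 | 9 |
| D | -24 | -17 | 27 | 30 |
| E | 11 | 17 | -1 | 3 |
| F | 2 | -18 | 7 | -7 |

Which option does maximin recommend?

E

Row minima: A=-27, B=-13, C=-25, D=-24, E=-1, F=-18
Best worst-case = -1 → E.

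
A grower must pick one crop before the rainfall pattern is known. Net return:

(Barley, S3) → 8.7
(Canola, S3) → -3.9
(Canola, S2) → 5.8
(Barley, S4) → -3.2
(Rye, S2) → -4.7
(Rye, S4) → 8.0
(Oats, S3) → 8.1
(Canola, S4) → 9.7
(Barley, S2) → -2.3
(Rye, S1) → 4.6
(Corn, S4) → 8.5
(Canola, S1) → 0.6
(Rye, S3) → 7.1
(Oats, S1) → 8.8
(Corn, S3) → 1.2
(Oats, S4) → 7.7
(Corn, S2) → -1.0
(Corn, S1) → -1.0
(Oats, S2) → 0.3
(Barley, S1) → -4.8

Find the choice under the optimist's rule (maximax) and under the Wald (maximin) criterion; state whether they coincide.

Row maxima: Canola=9.7, Oats=8.8, Rye=8.0, Barley=8.7, Corn=8.5
Best best-case = 9.7 → Canola.
Row minima: Canola=-3.9, Oats=0.3, Rye=-4.7, Barley=-4.8, Corn=-1.0
Best worst-case = 0.3 → Oats.

maximax → Canola; maximin → Oats (disagree)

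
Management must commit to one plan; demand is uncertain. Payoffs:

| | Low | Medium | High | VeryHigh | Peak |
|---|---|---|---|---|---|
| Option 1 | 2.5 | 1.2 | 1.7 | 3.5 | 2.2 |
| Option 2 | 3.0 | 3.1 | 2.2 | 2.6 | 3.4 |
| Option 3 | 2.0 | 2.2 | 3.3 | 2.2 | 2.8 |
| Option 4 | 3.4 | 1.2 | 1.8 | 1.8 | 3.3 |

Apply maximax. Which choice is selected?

Option 1

Row maxima: Option 1=3.5, Option 2=3.4, Option 3=3.3, Option 4=3.4
Best best-case = 3.5 → Option 1.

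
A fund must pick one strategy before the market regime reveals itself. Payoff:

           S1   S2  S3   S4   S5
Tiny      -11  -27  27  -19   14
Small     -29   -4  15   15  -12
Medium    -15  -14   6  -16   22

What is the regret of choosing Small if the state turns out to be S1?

Best payoff under S1 is -11.
Regret = -11 − (-29) = 18.

18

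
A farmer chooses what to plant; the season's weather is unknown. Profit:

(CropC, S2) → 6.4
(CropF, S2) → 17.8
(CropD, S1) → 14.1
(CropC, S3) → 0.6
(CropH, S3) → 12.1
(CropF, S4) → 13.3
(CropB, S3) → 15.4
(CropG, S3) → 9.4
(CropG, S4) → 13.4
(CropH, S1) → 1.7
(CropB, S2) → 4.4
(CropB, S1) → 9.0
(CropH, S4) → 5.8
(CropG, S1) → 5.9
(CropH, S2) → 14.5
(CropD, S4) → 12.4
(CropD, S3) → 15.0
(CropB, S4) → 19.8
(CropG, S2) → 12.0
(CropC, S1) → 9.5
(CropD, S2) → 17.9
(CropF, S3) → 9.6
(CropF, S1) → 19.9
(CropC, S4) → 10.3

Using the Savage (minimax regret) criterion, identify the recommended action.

Column bests: S1=19.9, S2=17.9, S3=15.4, S4=19.8.
CropG regrets: 14.0, 5.9, 6.0, 6.4 → max 14.0
CropH regrets: 18.2, 3.4, 3.3, 14.0 → max 18.2
CropC regrets: 10.4, 11.5, 14.8, 9.5 → max 14.8
CropF regrets: 0.0, 0.1, 5.8, 6.5 → max 6.5
CropB regrets: 10.9, 13.5, 0.0, 0.0 → max 13.5
CropD regrets: 5.8, 0.0, 0.4, 7.4 → max 7.4
Smallest max regret = 6.5 → CropF.

CropF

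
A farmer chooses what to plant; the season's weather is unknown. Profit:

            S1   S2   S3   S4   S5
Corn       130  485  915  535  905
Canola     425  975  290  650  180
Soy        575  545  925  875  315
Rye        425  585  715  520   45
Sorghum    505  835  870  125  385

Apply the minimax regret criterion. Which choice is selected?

Corn

Column bests: S1=575, S2=975, S3=925, S4=875, S5=905.
Corn regrets: 445, 490, 10, 340, 0 → max 490
Canola regrets: 150, 0, 635, 225, 725 → max 725
Soy regrets: 0, 430, 0, 0, 590 → max 590
Rye regrets: 150, 390, 210, 355, 860 → max 860
Sorghum regrets: 70, 140, 55, 750, 520 → max 750
Smallest max regret = 490 → Corn.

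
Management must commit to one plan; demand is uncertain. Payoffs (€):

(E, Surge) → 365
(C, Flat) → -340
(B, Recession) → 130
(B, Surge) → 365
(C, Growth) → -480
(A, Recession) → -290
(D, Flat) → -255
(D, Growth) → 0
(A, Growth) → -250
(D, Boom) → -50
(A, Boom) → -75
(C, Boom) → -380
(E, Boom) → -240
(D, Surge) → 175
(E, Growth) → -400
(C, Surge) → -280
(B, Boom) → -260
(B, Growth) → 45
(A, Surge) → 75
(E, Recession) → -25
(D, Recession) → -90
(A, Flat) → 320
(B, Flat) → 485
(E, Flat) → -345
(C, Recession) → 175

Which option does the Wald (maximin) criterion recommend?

Row minima: A=-290, B=-260, C=-480, D=-255, E=-400
Best worst-case = -255 → D.

D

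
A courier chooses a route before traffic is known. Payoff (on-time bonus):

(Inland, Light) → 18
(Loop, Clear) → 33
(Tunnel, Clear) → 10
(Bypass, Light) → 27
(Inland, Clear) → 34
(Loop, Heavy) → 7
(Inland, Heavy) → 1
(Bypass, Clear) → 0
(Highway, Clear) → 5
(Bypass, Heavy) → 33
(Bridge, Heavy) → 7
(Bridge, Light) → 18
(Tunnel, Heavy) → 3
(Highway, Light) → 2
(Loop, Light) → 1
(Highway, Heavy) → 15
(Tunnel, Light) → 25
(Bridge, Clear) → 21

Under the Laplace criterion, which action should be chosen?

Row averages: Highway=22/3, Loop=41/3, Bypass=20, Inland=53/3, Bridge=46/3, Tunnel=38/3
Highest average = 20 → Bypass.

Bypass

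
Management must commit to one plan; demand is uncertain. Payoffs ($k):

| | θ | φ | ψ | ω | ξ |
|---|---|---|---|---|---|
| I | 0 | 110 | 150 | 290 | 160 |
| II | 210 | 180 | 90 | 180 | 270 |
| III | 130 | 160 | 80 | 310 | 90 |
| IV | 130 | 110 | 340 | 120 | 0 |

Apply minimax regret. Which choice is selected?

I

Column bests: θ=210, φ=180, ψ=340, ω=310, ξ=270.
I regrets: 210, 70, 190, 20, 110 → max 210
II regrets: 0, 0, 250, 130, 0 → max 250
III regrets: 80, 20, 260, 0, 180 → max 260
IV regrets: 80, 70, 0, 190, 270 → max 270
Smallest max regret = 210 → I.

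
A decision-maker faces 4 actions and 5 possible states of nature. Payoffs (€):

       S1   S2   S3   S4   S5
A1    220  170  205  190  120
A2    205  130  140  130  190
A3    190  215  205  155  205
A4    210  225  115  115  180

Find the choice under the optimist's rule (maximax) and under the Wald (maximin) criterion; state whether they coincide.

Row maxima: A1=220, A2=205, A3=215, A4=225
Best best-case = 225 → A4.
Row minima: A1=120, A2=130, A3=155, A4=115
Best worst-case = 155 → A3.

maximax → A4; maximin → A3 (disagree)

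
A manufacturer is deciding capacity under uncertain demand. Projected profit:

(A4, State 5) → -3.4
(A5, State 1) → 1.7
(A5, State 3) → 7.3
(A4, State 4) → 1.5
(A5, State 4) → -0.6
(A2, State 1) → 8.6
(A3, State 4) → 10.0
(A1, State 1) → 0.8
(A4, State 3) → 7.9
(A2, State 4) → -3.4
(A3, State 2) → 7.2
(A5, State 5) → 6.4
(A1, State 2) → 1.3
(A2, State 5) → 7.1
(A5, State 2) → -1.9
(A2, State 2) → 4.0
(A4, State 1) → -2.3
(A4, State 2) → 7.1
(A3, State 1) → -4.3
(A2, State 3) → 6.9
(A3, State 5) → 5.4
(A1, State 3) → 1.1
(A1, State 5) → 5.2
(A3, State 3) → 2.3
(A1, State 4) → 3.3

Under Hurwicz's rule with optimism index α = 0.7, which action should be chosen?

A3

A1: 0.7·5.2 + 0.3·0.8 = 3.88
A2: 0.7·8.6 + 0.3·(-3.4) = 5
A3: 0.7·10.0 + 0.3·(-4.3) = 5.71
A4: 0.7·7.9 + 0.3·(-3.4) = 4.51
A5: 0.7·7.3 + 0.3·(-1.9) = 4.54
Highest Hurwicz score = 5.71 → A3.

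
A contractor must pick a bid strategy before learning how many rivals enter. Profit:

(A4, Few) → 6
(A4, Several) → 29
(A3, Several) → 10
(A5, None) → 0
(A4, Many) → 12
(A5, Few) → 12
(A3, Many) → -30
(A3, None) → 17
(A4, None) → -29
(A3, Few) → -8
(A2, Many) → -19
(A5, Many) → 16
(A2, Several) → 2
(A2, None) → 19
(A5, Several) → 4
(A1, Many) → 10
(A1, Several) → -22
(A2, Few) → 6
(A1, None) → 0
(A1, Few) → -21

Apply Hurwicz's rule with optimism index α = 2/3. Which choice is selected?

A1: 2/3·10 + 1/3·(-22) = -2/3
A2: 2/3·19 + 1/3·(-19) = 19/3
A3: 2/3·17 + 1/3·(-30) = 4/3
A4: 2/3·29 + 1/3·(-29) = 29/3
A5: 2/3·16 + 1/3·0 = 32/3
Highest Hurwicz score = 32/3 → A5.

A5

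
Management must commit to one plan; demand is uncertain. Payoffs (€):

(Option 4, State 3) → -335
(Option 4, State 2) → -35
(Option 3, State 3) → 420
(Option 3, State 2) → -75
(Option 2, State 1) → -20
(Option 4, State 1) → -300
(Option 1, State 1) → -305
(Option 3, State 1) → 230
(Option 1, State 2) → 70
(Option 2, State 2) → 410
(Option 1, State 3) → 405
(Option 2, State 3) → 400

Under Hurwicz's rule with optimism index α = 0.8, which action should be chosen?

Option 1: 0.8·405 + 0.2·(-305) = 263
Option 2: 0.8·410 + 0.2·(-20) = 324
Option 3: 0.8·420 + 0.2·(-75) = 321
Option 4: 0.8·(-35) + 0.2·(-335) = -95
Highest Hurwicz score = 324 → Option 2.

Option 2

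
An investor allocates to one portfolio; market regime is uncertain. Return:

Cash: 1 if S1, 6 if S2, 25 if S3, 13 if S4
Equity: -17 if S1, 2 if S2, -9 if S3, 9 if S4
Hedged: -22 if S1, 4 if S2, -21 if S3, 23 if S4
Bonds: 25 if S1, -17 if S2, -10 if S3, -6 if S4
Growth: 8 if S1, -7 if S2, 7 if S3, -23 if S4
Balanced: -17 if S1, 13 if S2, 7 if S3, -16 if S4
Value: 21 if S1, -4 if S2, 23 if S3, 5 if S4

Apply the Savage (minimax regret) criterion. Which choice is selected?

Column bests: S1=25, S2=13, S3=25, S4=23.
Cash regrets: 24, 7, 0, 10 → max 24
Equity regrets: 42, 11, 34, 14 → max 42
Hedged regrets: 47, 9, 46, 0 → max 47
Bonds regrets: 0, 30, 35, 29 → max 35
Growth regrets: 17, 20, 18, 46 → max 46
Balanced regrets: 42, 0, 18, 39 → max 42
Value regrets: 4, 17, 2, 18 → max 18
Smallest max regret = 18 → Value.

Value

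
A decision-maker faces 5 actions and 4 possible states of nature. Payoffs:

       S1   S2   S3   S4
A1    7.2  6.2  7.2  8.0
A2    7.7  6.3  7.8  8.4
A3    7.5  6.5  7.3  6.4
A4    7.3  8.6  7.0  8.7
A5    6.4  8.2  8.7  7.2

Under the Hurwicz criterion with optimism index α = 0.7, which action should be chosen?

A1: 0.7·8.0 + 0.3·6.2 = 7.46
A2: 0.7·8.4 + 0.3·6.3 = 7.77
A3: 0.7·7.5 + 0.3·6.4 = 7.17
A4: 0.7·8.7 + 0.3·7.0 = 8.19
A5: 0.7·8.7 + 0.3·6.4 = 8.01
Highest Hurwicz score = 8.19 → A4.

A4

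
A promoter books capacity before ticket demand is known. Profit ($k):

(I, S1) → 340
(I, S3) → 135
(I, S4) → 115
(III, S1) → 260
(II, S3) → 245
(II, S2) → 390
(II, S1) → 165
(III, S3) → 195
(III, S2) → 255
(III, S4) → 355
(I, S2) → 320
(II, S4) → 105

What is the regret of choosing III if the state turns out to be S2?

Best payoff under S2 is 390.
Regret = 390 − 255 = 135.

135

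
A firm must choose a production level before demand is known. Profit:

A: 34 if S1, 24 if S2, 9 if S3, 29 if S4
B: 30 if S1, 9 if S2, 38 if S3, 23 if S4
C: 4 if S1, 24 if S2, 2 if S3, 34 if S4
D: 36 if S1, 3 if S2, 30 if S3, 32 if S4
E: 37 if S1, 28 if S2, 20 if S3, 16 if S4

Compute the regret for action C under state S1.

33

Best payoff under S1 is 37.
Regret = 37 − 4 = 33.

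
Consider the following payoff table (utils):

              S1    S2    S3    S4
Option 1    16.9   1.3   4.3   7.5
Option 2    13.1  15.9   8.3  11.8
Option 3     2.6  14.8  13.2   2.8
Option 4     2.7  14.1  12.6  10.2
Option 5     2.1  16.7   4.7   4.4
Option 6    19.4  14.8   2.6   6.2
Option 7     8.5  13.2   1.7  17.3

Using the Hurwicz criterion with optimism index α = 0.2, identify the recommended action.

Option 2

Option 1: 0.2·16.9 + 0.8·1.3 = 4.42
Option 2: 0.2·15.9 + 0.8·8.3 = 9.82
Option 3: 0.2·14.8 + 0.8·2.6 = 5.04
Option 4: 0.2·14.1 + 0.8·2.7 = 4.98
Option 5: 0.2·16.7 + 0.8·2.1 = 5.02
Option 6: 0.2·19.4 + 0.8·2.6 = 5.96
Option 7: 0.2·17.3 + 0.8·1.7 = 4.82
Highest Hurwicz score = 9.82 → Option 2.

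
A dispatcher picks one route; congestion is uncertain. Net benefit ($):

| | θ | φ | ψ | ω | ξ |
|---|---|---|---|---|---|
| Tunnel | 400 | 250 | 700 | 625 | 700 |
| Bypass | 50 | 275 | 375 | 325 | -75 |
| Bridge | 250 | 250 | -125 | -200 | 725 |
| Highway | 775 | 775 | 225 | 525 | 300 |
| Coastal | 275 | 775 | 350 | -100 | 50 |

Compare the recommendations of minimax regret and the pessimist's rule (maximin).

Column bests: θ=775, φ=775, ψ=700, ω=625, ξ=725.
Tunnel regrets: 375, 525, 0, 0, 25 → max 525
Bypass regrets: 725, 500, 325, 300, 800 → max 800
Bridge regrets: 525, 525, 825, 825, 0 → max 825
Highway regrets: 0, 0, 475, 100, 425 → max 475
Coastal regrets: 500, 0, 350, 725, 675 → max 725
Smallest max regret = 475 → Highway.
Row minima: Tunnel=250, Bypass=-75, Bridge=-200, Highway=225, Coastal=-100
Best worst-case = 250 → Tunnel.

minimax regret → Highway; maximin → Tunnel (disagree)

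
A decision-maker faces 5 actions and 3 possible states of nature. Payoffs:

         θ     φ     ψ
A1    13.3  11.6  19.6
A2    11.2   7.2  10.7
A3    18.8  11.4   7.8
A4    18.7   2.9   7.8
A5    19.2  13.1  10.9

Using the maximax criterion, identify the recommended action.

Row maxima: A1=19.6, A2=11.2, A3=18.8, A4=18.7, A5=19.2
Best best-case = 19.6 → A1.

A1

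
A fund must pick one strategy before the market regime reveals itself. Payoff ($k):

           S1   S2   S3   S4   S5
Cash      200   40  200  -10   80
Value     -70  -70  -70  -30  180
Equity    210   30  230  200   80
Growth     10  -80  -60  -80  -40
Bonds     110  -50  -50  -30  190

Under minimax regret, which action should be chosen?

Column bests: S1=210, S2=40, S3=230, S4=200, S5=190.
Cash regrets: 10, 0, 30, 210, 110 → max 210
Value regrets: 280, 110, 300, 230, 10 → max 300
Equity regrets: 0, 10, 0, 0, 110 → max 110
Growth regrets: 200, 120, 290, 280, 230 → max 290
Bonds regrets: 100, 90, 280, 230, 0 → max 280
Smallest max regret = 110 → Equity.

Equity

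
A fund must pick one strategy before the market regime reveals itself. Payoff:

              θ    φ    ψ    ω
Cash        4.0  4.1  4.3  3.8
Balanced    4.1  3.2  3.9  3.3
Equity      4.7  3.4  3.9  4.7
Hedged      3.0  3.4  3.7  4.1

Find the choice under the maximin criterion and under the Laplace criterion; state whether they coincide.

Row minima: Cash=3.8, Balanced=3.2, Equity=3.4, Hedged=3.0
Best worst-case = 3.8 → Cash.
Row averages: Cash=4.05, Balanced=3.625, Equity=4.175, Hedged=3.55
Highest average = 4.175 → Equity.

maximin → Cash; laplace → Equity (disagree)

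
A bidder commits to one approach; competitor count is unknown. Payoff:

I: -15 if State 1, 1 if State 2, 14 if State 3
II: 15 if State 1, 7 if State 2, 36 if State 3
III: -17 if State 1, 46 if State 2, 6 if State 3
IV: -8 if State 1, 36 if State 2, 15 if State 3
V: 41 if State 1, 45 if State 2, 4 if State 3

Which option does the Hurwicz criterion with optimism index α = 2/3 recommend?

V

I: 2/3·14 + 1/3·(-15) = 13/3
II: 2/3·36 + 1/3·7 = 79/3
III: 2/3·46 + 1/3·(-17) = 25
IV: 2/3·36 + 1/3·(-8) = 64/3
V: 2/3·45 + 1/3·4 = 94/3
Highest Hurwicz score = 94/3 → V.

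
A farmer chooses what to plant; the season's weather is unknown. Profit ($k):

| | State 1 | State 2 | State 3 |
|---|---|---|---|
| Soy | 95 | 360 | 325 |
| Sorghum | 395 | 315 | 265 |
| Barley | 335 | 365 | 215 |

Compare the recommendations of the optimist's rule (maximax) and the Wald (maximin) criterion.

maximax → Sorghum; maximin → Sorghum (agree)

Row maxima: Soy=360, Sorghum=395, Barley=365
Best best-case = 395 → Sorghum.
Row minima: Soy=95, Sorghum=265, Barley=215
Best worst-case = 265 → Sorghum.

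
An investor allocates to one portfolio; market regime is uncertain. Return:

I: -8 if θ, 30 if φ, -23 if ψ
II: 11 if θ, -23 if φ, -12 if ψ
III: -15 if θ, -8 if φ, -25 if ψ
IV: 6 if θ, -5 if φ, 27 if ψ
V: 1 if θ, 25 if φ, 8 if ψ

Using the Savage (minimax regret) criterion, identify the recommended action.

V

Column bests: θ=11, φ=30, ψ=27.
I regrets: 19, 0, 50 → max 50
II regrets: 0, 53, 39 → max 53
III regrets: 26, 38, 52 → max 52
IV regrets: 5, 35, 0 → max 35
V regrets: 10, 5, 19 → max 19
Smallest max regret = 19 → V.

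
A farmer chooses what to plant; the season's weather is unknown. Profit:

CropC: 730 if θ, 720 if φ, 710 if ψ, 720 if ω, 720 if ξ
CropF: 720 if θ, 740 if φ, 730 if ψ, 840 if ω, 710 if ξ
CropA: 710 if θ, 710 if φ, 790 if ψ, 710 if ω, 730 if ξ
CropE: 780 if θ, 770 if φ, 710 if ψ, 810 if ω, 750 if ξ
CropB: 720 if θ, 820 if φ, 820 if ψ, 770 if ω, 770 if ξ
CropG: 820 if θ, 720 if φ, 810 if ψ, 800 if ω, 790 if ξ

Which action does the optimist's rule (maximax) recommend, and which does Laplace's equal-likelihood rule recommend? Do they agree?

maximax → CropF; laplace → CropG (disagree)

Row maxima: CropC=730, CropF=840, CropA=790, CropE=810, CropB=820, CropG=820
Best best-case = 840 → CropF.
Row averages: CropC=720, CropF=748, CropA=730, CropE=764, CropB=780, CropG=788
Highest average = 788 → CropG.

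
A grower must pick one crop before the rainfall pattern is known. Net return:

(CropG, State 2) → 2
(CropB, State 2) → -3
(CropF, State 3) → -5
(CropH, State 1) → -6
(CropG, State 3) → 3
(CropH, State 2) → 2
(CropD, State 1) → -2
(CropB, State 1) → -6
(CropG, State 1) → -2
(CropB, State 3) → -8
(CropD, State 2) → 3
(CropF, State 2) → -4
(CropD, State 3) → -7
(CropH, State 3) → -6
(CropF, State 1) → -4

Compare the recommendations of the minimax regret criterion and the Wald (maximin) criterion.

Column bests: State 1=-2, State 2=3, State 3=3.
CropB regrets: 4, 6, 11 → max 11
CropG regrets: 0, 1, 0 → max 1
CropH regrets: 4, 1, 9 → max 9
CropF regrets: 2, 7, 8 → max 8
CropD regrets: 0, 0, 10 → max 10
Smallest max regret = 1 → CropG.
Row minima: CropB=-8, CropG=-2, CropH=-6, CropF=-5, CropD=-7
Best worst-case = -2 → CropG.

minimax regret → CropG; maximin → CropG (agree)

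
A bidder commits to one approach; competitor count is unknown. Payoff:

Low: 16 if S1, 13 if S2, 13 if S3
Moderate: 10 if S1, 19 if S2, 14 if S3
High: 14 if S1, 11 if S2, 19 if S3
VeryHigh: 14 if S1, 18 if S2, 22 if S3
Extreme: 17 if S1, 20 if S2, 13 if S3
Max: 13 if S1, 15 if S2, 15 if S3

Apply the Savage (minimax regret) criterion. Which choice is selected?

VeryHigh

Column bests: S1=17, S2=20, S3=22.
Low regrets: 1, 7, 9 → max 9
Moderate regrets: 7, 1, 8 → max 8
High regrets: 3, 9, 3 → max 9
VeryHigh regrets: 3, 2, 0 → max 3
Extreme regrets: 0, 0, 9 → max 9
Max regrets: 4, 5, 7 → max 7
Smallest max regret = 3 → VeryHigh.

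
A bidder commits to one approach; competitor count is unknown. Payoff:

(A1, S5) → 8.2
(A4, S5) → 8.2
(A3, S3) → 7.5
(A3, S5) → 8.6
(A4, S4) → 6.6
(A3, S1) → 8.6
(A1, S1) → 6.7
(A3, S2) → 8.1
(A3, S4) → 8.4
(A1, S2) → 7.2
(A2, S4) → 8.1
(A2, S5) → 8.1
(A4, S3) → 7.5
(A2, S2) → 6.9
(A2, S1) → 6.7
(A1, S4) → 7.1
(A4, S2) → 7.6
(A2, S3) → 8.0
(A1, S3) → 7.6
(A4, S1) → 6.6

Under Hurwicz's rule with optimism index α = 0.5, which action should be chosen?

A3

A1: 0.5·8.2 + 0.5·6.7 = 7.45
A2: 0.5·8.1 + 0.5·6.7 = 7.4
A3: 0.5·8.6 + 0.5·7.5 = 8.05
A4: 0.5·8.2 + 0.5·6.6 = 7.4
Highest Hurwicz score = 8.05 → A3.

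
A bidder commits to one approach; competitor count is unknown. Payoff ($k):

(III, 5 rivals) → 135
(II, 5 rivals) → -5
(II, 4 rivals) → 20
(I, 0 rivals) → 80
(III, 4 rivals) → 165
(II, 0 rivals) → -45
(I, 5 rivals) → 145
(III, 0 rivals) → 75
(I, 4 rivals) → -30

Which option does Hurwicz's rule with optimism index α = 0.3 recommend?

III

I: 0.3·145 + 0.7·(-30) = 22.5
II: 0.3·20 + 0.7·(-45) = -25.5
III: 0.3·165 + 0.7·75 = 102
Highest Hurwicz score = 102 → III.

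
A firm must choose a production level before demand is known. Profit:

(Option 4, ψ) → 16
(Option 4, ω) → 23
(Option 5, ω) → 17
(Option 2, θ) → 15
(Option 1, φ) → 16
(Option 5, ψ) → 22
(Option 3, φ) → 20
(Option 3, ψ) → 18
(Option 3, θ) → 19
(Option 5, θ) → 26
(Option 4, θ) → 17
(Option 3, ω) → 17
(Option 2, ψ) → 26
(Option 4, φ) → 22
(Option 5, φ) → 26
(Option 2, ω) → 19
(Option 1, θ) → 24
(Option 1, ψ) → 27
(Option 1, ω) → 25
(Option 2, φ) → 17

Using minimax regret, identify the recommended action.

Option 5

Column bests: θ=26, φ=26, ψ=27, ω=25.
Option 1 regrets: 2, 10, 0, 0 → max 10
Option 2 regrets: 11, 9, 1, 6 → max 11
Option 3 regrets: 7, 6, 9, 8 → max 9
Option 4 regrets: 9, 4, 11, 2 → max 11
Option 5 regrets: 0, 0, 5, 8 → max 8
Smallest max regret = 8 → Option 5.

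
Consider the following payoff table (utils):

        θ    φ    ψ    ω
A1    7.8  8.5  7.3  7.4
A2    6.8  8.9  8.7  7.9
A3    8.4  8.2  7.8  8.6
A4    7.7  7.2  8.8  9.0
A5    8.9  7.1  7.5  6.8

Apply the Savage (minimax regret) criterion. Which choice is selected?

A3

Column bests: θ=8.9, φ=8.9, ψ=8.8, ω=9.0.
A1 regrets: 1.1, 0.4, 1.5, 1.6 → max 1.6
A2 regrets: 2.1, 0.0, 0.1, 1.1 → max 2.1
A3 regrets: 0.5, 0.7, 1.0, 0.4 → max 1.0
A4 regrets: 1.2, 1.7, 0.0, 0.0 → max 1.7
A5 regrets: 0.0, 1.8, 1.3, 2.2 → max 2.2
Smallest max regret = 1.0 → A3.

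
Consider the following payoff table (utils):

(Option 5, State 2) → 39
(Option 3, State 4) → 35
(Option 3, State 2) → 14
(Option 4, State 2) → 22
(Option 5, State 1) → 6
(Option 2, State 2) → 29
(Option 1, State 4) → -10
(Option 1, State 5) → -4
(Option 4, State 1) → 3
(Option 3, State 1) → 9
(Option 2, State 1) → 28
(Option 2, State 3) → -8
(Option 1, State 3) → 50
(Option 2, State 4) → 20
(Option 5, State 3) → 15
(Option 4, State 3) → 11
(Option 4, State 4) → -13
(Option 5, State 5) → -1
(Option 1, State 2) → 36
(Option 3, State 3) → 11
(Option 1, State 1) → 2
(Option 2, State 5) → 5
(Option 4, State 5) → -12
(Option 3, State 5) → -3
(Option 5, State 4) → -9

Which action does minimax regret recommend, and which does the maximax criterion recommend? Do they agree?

minimax regret → Option 3; maximax → Option 1 (disagree)

Column bests: State 1=28, State 2=39, State 3=50, State 4=35, State 5=5.
Option 1 regrets: 26, 3, 0, 45, 9 → max 45
Option 2 regrets: 0, 10, 58, 15, 0 → max 58
Option 3 regrets: 19, 25, 39, 0, 8 → max 39
Option 4 regrets: 25, 17, 39, 48, 17 → max 48
Option 5 regrets: 22, 0, 35, 44, 6 → max 44
Smallest max regret = 39 → Option 3.
Row maxima: Option 1=50, Option 2=29, Option 3=35, Option 4=22, Option 5=39
Best best-case = 50 → Option 1.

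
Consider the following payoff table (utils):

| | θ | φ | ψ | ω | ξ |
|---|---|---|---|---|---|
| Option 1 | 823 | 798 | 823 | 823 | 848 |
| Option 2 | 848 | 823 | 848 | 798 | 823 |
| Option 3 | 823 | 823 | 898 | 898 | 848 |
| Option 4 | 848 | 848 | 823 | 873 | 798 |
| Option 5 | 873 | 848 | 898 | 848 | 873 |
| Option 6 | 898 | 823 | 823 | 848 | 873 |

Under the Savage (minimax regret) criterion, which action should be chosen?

Option 5

Column bests: θ=898, φ=848, ψ=898, ω=898, ξ=873.
Option 1 regrets: 75, 50, 75, 75, 25 → max 75
Option 2 regrets: 50, 25, 50, 100, 50 → max 100
Option 3 regrets: 75, 25, 0, 0, 25 → max 75
Option 4 regrets: 50, 0, 75, 25, 75 → max 75
Option 5 regrets: 25, 0, 0, 50, 0 → max 50
Option 6 regrets: 0, 25, 75, 50, 0 → max 75
Smallest max regret = 50 → Option 5.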